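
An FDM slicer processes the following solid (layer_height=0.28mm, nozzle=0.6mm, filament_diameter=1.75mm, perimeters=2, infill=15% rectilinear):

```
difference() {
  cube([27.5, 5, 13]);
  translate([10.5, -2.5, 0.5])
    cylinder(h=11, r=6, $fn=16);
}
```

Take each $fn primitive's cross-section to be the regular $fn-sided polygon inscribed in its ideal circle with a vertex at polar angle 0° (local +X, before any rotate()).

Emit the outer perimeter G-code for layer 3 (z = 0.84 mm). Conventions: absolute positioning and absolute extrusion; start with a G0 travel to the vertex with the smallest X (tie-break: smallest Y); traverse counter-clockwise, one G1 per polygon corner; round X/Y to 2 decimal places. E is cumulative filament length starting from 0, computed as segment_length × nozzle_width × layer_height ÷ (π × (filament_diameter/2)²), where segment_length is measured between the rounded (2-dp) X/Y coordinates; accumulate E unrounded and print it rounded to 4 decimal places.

At z = 0.84 mm: the cube is present — its section is the full 27.5×5 rectangle; the cylinder at (10.5, -2.5): section is a regular 16-gon, circumradius r=6; After the difference (first − rest): starting from the 27.5×5 cube, the r=6 cylinder at (10.5, -2.5) partially overlaps it — only the 26.37 mm² overlap (of its 110.21 mm²) is removed, clipping the outline — 1 connected region. The outline is a single polygon with 11 vertices. Extrusion per mm of travel: 0.6 × 0.28 / (π × 0.875²) = 0.069846. Accumulating E over each segment gives final E = 4.7311.

G0 X0.00 Y0.00 Z0.84
G1 X5.09 Y0.00 E0.3555
G1 X6.26 Y1.74 E0.5020
G1 X8.20 Y3.04 E0.6651
G1 X10.50 Y3.50 E0.8289
G1 X12.80 Y3.04 E0.9927
G1 X14.74 Y1.74 E1.1558
G1 X15.91 Y0.00 E1.3023
G1 X27.50 Y0.00 E2.1118
G1 X27.50 Y5.00 E2.4611
G1 X0.00 Y5.00 E4.3818
G1 X0.00 Y0.00 E4.7311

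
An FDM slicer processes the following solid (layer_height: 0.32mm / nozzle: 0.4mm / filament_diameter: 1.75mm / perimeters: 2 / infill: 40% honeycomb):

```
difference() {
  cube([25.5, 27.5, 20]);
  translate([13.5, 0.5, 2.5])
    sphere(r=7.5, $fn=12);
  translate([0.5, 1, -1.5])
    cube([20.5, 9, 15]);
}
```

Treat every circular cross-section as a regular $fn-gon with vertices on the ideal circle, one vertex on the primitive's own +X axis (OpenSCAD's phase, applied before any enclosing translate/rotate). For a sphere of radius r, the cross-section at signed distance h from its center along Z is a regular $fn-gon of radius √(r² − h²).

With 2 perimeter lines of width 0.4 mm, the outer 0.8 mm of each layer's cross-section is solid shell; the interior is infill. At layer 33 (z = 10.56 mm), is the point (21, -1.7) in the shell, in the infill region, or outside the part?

At z = 10.56 mm: the 25.5×27.5 cube contributes its full rectangle; the sphere at (13.5, 0.5) does not reach this height (|z−center|=8.060 > r=7.5); the cube at (0.5, 1) is present — its section is the full 20.5×9 rectangle; Taking the first minus the rest: starting from the 25.5×27.5 cube, the 20.5×9 cube at (0.5, 1) lies wholly inside it (removes its full 184.50 mm² and its 59.00 mm outline becomes a hole wall) — 1 connected region with 1 hole. Overall, the cross-section is one region with 1 hole. The nearest boundary edge runs (25.50, 0.00)→(0.00, 0.00); distance from the point to it = 1.70 mm. The point is not inside any of the regions above, so it lies outside the cross-section (1.70 mm from the nearest boundary).

outside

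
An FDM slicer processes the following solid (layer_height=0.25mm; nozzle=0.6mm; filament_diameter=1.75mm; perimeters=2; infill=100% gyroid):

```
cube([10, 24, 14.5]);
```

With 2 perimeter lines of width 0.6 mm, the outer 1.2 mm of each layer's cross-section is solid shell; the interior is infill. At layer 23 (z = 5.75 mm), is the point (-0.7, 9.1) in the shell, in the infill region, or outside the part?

At z = 5.75 mm: the cube (footprint 10×24) is included at this height. Overall, the cross-section is a single solid region. The nearest boundary edge runs (0.00, 24.00)→(0.00, 0.00); distance from the point to it = 0.70 mm. The point is not inside any of the regions above, so it lies outside the cross-section (0.70 mm from the nearest boundary).

outside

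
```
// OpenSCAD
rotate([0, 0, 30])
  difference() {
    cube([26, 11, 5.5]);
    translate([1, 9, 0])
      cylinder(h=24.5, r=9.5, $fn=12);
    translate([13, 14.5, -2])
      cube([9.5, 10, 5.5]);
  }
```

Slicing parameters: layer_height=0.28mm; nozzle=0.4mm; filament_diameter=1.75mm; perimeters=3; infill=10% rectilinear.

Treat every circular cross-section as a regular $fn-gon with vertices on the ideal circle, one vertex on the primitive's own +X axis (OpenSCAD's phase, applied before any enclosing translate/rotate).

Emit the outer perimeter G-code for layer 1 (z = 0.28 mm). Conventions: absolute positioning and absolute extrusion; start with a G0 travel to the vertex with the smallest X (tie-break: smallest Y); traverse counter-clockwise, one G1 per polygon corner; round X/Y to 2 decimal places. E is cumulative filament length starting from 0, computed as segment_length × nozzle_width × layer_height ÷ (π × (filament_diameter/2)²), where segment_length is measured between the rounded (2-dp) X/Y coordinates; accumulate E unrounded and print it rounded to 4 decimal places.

At z = 0.28 mm: the 26×11 cube contributes its full rectangle; the r=9.5 cylinder at (1, 9) gives a regular 12-gon of circumradius 9.5 (constant along its height); the cube at (13, 14.5) (footprint 9.5×10) is included at this height; Subtracting the remaining from the first: starting from the 26×11 cube, the r=9.5 cylinder at (1, 9) partially overlaps it — only the 96.69 mm² overlap (of its 270.75 mm²) is removed, clipping the outline; the 9.5×10 cube at (13, 14.5) misses the remaining region (no effect) — 1 connected region; (whole slice rotated 30° about Z — lengths, areas and connectivity unchanged). The outline is a single polygon with 7 vertices. Extrusion per mm of travel: 0.4 × 0.28 / (π × 0.875²) = 0.046564. Accumulating E over each segment gives final E = 3.0303.

G0 X2.48 Y1.43 Z0.28
G1 X22.52 Y13.00 E1.0775
G1 X17.02 Y22.53 E1.5899
G1 X3.13 Y14.51 E2.3367
G1 X4.59 Y13.04 E2.4332
G1 X5.87 Y8.29 E2.6622
G1 X4.59 Y3.54 E2.8913
G1 X2.48 Y1.43 E3.0303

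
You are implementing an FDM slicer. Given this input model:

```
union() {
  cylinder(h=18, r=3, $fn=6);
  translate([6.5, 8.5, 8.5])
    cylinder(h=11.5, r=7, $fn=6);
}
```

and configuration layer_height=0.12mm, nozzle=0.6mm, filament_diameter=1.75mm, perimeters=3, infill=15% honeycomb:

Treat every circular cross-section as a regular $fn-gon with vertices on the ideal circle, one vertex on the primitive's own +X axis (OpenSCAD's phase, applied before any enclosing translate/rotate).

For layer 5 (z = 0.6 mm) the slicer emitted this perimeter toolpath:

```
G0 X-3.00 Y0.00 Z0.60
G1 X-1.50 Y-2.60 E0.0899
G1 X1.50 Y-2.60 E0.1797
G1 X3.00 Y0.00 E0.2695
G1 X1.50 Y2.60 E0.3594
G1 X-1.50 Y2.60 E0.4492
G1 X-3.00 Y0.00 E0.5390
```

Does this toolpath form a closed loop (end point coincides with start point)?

yes

Start point (G0): (-3.00, 0.00). End point (last G1): the path returns to the start — closed.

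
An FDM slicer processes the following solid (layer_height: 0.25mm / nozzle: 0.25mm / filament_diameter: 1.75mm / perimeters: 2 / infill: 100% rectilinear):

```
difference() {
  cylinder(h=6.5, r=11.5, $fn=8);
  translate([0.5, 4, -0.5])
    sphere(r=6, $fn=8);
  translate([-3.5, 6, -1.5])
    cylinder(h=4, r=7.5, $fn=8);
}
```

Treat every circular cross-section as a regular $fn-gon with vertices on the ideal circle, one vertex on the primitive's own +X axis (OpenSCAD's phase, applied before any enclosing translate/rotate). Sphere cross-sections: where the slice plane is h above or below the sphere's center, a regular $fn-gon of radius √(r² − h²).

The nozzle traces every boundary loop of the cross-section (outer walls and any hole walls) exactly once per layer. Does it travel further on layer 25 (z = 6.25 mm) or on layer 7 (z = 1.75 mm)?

layer 7 (z = 1.75 mm)

Layer 25 (z = 6.25): the r=11.5 cylinder contributes a regular 8-gon of circumradius 11.5 (perimeter = 2·8·11.500·sin(180°/8) = 70.41 mm); the sphere at (0.5, 4) is not intersected at this z (|z−center|=6.750 > r=6); the cylinder at (-3.5, 6) does not reach this height (z outside [-1.5, 2.5]); Subtracting the remaining from the first: none of the subtracted shapes is present at this height, so the r=11.5 cylinder is unchanged — boundary = 70.41 mm. So its perimeter = 70.41 mm. Layer 7 (z = 1.75): the r=11.5 cylinder gives a regular 8-gon of circumradius 11.5 (constant along its height) (perimeter = 2·8·11.500·sin(180°/8) = 70.41 mm); the sphere at (0.5, 4): section is a regular 8-gon, circumradius = √(r²−h²) = √(6²−2.25²) = 5.562 (perimeter = 2·8·5.562·sin(180°/8) = 34.06 mm); the r=7.5 cylinder at (-3.5, 6) contributes a regular 8-gon of circumradius 7.5 (perimeter = 2·8·7.500·sin(180°/8) = 45.92 mm); Taking the first minus the rest: starting from the r=11.5 cylinder, the r=6 sphere at (0.5, 4) lies wholly inside it (removes its full 87.50 mm² and its 34.06 mm outline becomes a hole wall); the r=7.5 cylinder at (-3.5, 6) partially overlaps it — only the 60.26 mm² overlap (of its 159.10 mm²) is removed, clipping the outline — boundary = 84.32 mm. So its perimeter = 84.32 mm. Layer 7 is larger (84.32 vs 70.41 mm).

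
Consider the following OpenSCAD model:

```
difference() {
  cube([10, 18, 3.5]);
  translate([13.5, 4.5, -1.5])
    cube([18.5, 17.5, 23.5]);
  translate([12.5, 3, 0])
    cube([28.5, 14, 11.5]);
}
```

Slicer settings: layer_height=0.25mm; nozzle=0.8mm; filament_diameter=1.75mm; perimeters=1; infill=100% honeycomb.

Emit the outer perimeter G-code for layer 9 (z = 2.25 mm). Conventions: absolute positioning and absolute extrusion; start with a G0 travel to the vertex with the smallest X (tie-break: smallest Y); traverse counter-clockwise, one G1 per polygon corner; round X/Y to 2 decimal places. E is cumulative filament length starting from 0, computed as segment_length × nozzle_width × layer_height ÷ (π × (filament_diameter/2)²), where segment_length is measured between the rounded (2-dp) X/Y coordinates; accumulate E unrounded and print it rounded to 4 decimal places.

G0 X0.00 Y0.00 Z2.25
G1 X10.00 Y0.00 E0.8315
G1 X10.00 Y18.00 E2.3282
G1 X0.00 Y18.00 E3.1597
G1 X0.00 Y0.00 E4.6564

At z = 2.25 mm: the 10×18 cube contributes its full rectangle; the cube at (13.5, 4.5) (footprint 18.5×17.5) is included at this height; the cube at (12.5, 3) is present — its section is the full 28.5×14 rectangle; Subtracting the remaining from the first: starting from the 10×18 cube, the 18.5×17.5 cube at (13.5, 4.5) misses the remaining region (no effect); the 28.5×14 cube at (12.5, 3) misses the remaining region (no effect) — 1 connected region. The outline is a single polygon with 4 vertices. Extrusion per mm of travel: 0.8 × 0.25 / (π × 0.875²) = 0.083150. Accumulating E over each segment gives final E = 4.6564.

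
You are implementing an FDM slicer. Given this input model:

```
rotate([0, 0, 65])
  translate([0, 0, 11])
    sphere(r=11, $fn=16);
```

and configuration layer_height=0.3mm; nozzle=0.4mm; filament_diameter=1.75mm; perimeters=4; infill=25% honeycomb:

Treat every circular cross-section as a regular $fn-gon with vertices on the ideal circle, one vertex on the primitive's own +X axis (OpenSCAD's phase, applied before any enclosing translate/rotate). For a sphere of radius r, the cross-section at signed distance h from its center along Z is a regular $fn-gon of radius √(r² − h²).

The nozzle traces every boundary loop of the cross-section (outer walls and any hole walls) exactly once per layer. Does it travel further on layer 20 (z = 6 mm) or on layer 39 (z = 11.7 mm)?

Layer 20 (z = 6): the r=11 sphere contributes a regular 16-gon of circumradius √(11²−5²) = 9.798 (perimeter = 2·16·9.798·sin(180°/16) = 61.17 mm); (whole slice rotated 65° about Z — lengths, areas and connectivity unchanged). So its perimeter = 61.17 mm. Layer 39 (z = 11.7): the r=11 sphere slices to a regular 16-gon of circumradius 10.978 (√(r²−h²) with h=0.7 from center) (perimeter = 2·16·10.978·sin(180°/16) = 68.53 mm); (rotated 65° about Z; rotation is an isometry so areas/perimeters/island counts are preserved). So its perimeter = 68.53 mm. Layer 39 is larger (68.53 vs 61.17 mm).

layer 39 (z = 11.7 mm)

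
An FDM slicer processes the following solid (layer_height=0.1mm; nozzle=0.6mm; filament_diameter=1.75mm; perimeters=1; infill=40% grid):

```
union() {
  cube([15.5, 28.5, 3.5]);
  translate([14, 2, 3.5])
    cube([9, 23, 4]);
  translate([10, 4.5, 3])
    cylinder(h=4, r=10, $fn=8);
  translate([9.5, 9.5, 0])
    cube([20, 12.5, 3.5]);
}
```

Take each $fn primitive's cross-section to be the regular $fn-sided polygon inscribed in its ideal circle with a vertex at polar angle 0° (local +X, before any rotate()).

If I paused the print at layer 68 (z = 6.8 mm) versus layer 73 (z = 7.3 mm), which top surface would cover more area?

Layer 68 (z = 6.8): the cube is not intersected at this z (z outside [0, 3.5]); the cube at (14, 2) is present — its section is the full 9×23 rectangle (area 207.00 mm²); the r=10 cylinder at (10, 4.5) gives a regular 8-gon of circumradius 10 (constant along its height) (area = (8/2)·10.000²·sin(360°/8) = 282.84 mm²); the cube at (9.5, 9.5) does not reach this height (z outside [0, 3.5]); Taking the union: the regions partially overlap — summed areas 489.84 mm² minus the doubly-counted overlap 47.73 mm² gives 442.11 mm² — area = 442.11 mm². So its area = 442.11 mm². Layer 73 (z = 7.3): the cube is not intersected at this z (z outside [0, 3.5]); the cube at (14, 2) (footprint 9×23) is included at this height (area 207.00 mm²); the cylinder at (10, 4.5) is absent (z outside [3, 7]); the cube at (9.5, 9.5) is absent (z outside [0, 3.5]); Combining (union): only the 9×23 cube at (14, 2) is present, so the union is just that shape — area = 207.00 mm². So its area = 207.00 mm². Layer 68 is larger (442.11 vs 207.00 mm²).

layer 68 (z = 6.8 mm)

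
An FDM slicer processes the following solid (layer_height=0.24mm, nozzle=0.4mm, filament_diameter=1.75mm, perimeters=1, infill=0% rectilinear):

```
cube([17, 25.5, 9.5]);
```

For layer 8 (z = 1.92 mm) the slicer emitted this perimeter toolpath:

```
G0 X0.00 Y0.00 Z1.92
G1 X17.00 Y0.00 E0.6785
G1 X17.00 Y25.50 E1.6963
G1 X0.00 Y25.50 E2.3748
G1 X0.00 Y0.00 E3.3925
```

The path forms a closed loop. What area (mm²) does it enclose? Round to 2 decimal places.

433.50 mm²

Apply the shoelace formula to the sequence of (X, Y) vertices; enclosed area = 433.50 mm².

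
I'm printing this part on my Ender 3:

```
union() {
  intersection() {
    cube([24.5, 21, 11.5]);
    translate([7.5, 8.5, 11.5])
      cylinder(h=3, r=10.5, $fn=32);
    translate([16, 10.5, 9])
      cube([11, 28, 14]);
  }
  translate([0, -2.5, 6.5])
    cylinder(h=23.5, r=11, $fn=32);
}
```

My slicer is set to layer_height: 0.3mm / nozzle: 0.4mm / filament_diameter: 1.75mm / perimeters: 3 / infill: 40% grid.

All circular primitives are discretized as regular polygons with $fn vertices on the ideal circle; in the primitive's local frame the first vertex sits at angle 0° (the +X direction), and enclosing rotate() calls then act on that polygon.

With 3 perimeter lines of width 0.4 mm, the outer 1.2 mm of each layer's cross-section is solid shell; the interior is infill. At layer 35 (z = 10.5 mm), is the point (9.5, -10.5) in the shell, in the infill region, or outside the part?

At z = 10.5 mm: the cube is present — its section is the full 24.5×21 rectangle; the cylinder at (7.5, 8.5) does not reach this height (z outside [11.5, 14.5]); the cube at (16, 10.5) is present — its section is the full 11×28 rectangle; Keeping only the common overlap: at least one operand is absent at this height, so nothing remains; the r=11 cylinder at (0, -2.5) contributes a regular 32-gon of circumradius 11; Merging all regions: only the r=11 cylinder at (0, -2.5) is present, so the union is just that shape — 1 connected region. Overall, the cross-section is a single solid region. The nearest boundary edge runs (7.78, -10.28)→(9.15, -8.61); distance from the point to it = 1.47 mm. The point is not inside any of the regions above, so it lies outside the cross-section (1.47 mm from the nearest boundary).

outside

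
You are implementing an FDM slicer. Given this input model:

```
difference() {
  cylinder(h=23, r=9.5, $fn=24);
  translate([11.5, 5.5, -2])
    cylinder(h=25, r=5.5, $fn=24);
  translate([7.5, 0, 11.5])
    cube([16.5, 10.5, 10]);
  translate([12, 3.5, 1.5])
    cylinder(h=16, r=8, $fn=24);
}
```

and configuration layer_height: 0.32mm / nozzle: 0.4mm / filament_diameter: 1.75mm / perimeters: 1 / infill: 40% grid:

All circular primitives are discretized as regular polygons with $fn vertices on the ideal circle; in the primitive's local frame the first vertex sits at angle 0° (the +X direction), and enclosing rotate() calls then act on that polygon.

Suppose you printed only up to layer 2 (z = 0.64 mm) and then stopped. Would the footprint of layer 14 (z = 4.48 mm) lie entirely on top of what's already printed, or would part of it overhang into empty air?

Compare the two slices. At z = 0.64: the cylinder: section is a regular 24-gon, circumradius r=9.5 (area = (24/2)·9.500²·sin(360°/24) = 280.30 mm²); the r=5.5 cylinder at (11.5, 5.5) contributes a regular 24-gon of circumradius 5.5 (area = (24/2)·5.500²·sin(360°/24) = 93.95 mm²); the cube at (7.5, 0) does not reach this height (z outside [11.5, 21.5]); the cylinder at (12, 3.5) is absent (z outside [1.5, 17.5]); Taking the first minus the rest: starting from the r=9.5 cylinder (280.30 mm²), the r=5.5 cylinder at (11.5, 5.5) partially overlaps it — only the 10.86 mm² overlap (of its 93.95 mm²) is removed, clipping the outline — area = 269.44 mm². At z = 4.48: the r=9.5 cylinder contributes a regular 24-gon of circumradius 9.5 (area = (24/2)·9.500²·sin(360°/24) = 280.30 mm²); the cylinder at (11.5, 5.5): section is a regular 24-gon, circumradius r=5.5 (area = (24/2)·5.500²·sin(360°/24) = 93.95 mm²); the cube at (7.5, 0) does not reach this height (z outside [11.5, 21.5]); the r=8 cylinder at (12, 3.5) gives a regular 24-gon of circumradius 8 (constant along its height) (area = (24/2)·8.000²·sin(360°/24) = 198.77 mm²); Taking the first minus the rest: starting from the r=9.5 cylinder (280.30 mm²), the r=5.5 cylinder at (11.5, 5.5) partially overlaps it — only the 10.86 mm² overlap (of its 93.95 mm²) is removed, clipping the outline; the r=8 cylinder at (12, 3.5) partially overlaps it — only the 29.72 mm² overlap (of its 198.77 mm²) is removed, clipping the outline — area = 239.71 mm². Checking containment: the cross-section at z = 4.48 is a subset of the cross-section at z = 0.64.

entirely on top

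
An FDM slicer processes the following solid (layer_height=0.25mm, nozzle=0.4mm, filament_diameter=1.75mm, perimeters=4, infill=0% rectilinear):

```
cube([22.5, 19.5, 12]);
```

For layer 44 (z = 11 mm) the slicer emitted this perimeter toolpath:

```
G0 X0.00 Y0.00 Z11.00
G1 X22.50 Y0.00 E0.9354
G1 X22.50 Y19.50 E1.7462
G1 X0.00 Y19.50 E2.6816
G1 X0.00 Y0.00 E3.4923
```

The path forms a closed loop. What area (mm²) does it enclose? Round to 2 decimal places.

Apply the shoelace formula to the sequence of (X, Y) vertices; enclosed area = 438.75 mm².

438.75 mm²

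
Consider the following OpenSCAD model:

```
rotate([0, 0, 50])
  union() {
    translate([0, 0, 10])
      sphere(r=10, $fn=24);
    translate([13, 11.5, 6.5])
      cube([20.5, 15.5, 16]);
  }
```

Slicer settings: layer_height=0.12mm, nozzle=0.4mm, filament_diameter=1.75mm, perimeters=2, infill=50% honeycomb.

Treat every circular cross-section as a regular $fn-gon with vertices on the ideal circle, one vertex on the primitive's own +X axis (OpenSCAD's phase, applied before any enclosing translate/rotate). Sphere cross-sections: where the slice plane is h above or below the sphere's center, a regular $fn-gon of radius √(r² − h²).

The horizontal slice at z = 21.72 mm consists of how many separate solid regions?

1

At z = 21.72 mm: the sphere is absent (|z−center|=11.720 > r=10); the cube at (13, 11.5) is present — its section is the full 20.5×15.5 rectangle; Merging all regions: only the 20.5×15.5 cube at (13, 11.5) is present, so the union is just that shape — 1 connected region; (whole slice rotated 50° about Z — lengths, areas and connectivity unchanged). The result has 1 disconnected region.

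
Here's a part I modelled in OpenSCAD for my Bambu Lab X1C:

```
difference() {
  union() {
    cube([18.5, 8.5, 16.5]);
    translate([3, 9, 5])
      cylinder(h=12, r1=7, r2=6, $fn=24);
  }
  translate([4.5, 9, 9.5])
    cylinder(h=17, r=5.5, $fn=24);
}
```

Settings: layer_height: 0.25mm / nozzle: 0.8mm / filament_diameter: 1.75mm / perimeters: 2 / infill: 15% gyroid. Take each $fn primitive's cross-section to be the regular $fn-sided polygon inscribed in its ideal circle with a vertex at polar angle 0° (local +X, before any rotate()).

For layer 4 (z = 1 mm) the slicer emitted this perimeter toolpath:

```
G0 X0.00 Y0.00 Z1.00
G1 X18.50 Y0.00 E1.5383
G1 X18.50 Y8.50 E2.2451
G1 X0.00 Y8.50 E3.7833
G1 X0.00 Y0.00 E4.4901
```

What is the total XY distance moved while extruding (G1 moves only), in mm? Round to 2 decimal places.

54.00 mm

Sum the Euclidean lengths of each G1 segment: total = 54.00 mm.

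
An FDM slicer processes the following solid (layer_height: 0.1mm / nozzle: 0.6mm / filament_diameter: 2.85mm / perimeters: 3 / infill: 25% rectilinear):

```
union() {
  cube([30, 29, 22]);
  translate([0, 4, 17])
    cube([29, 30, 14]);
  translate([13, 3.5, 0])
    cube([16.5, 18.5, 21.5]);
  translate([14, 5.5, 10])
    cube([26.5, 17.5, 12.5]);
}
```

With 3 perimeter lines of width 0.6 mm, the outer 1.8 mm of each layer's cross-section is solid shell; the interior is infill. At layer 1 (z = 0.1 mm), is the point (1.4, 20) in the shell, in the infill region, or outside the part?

shell

At z = 0.1 mm: the cube is present — its section is the full 30×29 rectangle; the cube at (0, 4) is not intersected at this z (z outside [17, 31]); the cube at (13, 3.5) is present — its section is the full 16.5×18.5 rectangle; the cube at (14, 5.5) is absent (z outside [10, 22.5]); Combining (union): the 16.5×18.5 cube at (13, 3.5) lies entirely inside the 30×29 cube, so the union is just the 30×29 cube — 1 connected region. Overall, the cross-section is a single solid region. The nearest boundary edge runs (0.00, 0.00)→(0.00, 29.00); distance from the point to it = 1.40 mm. The point is inside the cross-section, 1.40 mm from the nearest boundary — within the 1.8 mm shell band (3 × 0.6).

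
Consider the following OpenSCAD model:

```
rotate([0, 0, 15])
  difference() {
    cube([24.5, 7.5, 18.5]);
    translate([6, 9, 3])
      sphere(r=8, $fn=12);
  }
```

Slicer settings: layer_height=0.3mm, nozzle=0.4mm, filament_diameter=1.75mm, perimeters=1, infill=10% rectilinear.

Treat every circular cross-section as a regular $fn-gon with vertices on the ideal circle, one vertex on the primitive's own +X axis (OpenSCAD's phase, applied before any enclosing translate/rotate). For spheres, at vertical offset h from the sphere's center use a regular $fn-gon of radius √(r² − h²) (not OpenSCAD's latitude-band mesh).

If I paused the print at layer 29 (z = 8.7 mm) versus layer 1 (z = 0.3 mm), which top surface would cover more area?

layer 29 (z = 8.7 mm)

Layer 29 (z = 8.7): the cube is present — its section is the full 24.5×7.5 rectangle (area 183.75 mm²); the r=8 sphere at (6, 9) slices to a regular 12-gon of circumradius 5.613 (√(r²−h²) with h=5.7 from center) (area = (12/2)·5.613²·sin(360°/12) = 94.53 mm²); Taking the first minus the rest: starting from the 24.5×7.5 cube (183.75 mm²), the r=8 sphere at (6, 9) partially overlaps it — only the 31.03 mm² overlap (of its 94.53 mm²) is removed, clipping the outline — area = 152.72 mm²; (whole slice rotated 15° about Z — lengths, areas and connectivity unchanged). So its area = 152.72 mm². Layer 1 (z = 0.3): the cube (footprint 24.5×7.5) is included at this height (area 183.75 mm²); the r=8 sphere at (6, 9) contributes a regular 12-gon of circumradius √(8²−2.7²) = 7.531 (area = (12/2)·7.531²·sin(360°/12) = 170.13 mm²); After the difference (first − rest): starting from the 24.5×7.5 cube (183.75 mm²), the r=8 sphere at (6, 9) partially overlaps it — only the 61.07 mm² overlap (of its 170.13 mm²) is removed, clipping the outline — area = 122.68 mm²; (whole slice rotated 15° about Z — lengths, areas and connectivity unchanged). So its area = 122.68 mm². Layer 29 is larger (152.72 vs 122.68 mm²).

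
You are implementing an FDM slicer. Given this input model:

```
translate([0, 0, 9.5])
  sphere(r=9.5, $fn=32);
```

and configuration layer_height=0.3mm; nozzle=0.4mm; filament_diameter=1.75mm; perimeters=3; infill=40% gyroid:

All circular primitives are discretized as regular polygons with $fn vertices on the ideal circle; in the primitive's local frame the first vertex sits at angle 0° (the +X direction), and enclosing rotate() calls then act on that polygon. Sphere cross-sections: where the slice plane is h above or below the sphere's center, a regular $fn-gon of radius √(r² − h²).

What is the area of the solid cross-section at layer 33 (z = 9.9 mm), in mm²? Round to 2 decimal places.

At z = 9.9 mm: the r=9.5 sphere contributes a regular 32-gon of circumradius √(9.5²−0.4²) = 9.492 (area = (32/2)·9.492²·sin(360°/32) = 281.21 mm²). Overall, the cross-section is a single solid region. Net area = 281.21 mm².

281.21 mm²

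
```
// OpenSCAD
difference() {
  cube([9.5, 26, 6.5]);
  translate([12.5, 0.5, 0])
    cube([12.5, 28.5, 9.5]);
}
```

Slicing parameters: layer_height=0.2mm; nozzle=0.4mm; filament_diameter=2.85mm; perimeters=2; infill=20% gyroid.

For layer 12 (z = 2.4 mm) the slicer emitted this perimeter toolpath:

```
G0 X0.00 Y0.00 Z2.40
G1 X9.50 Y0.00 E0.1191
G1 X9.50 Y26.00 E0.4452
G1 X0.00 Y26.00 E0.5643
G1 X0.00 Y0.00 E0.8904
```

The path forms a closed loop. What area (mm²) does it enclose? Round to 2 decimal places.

247.00 mm²

Apply the shoelace formula to the sequence of (X, Y) vertices; enclosed area = 247.00 mm².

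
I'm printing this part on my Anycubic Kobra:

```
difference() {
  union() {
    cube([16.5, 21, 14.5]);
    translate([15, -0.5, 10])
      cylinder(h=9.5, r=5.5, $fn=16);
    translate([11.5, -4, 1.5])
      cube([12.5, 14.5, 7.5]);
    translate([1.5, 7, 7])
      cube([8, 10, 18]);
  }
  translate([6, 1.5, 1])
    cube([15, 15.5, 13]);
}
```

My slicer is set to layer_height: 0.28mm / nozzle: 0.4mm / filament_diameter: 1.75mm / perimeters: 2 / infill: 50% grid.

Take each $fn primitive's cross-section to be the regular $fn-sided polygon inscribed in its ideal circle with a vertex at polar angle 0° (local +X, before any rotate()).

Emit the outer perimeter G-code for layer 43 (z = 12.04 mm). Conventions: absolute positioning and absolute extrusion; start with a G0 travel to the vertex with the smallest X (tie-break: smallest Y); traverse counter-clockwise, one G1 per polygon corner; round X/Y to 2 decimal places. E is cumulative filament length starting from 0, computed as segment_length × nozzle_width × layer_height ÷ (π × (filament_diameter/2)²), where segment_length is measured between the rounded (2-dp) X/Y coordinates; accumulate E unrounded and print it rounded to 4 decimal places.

G0 X0.00 Y0.00 Z12.04
G1 X9.60 Y0.00 E0.4470
G1 X9.50 Y-0.50 E0.4708
G1 X9.92 Y-2.60 E0.5705
G1 X11.11 Y-4.39 E0.6706
G1 X12.90 Y-5.58 E0.7707
G1 X15.00 Y-6.00 E0.8704
G1 X17.10 Y-5.58 E0.9701
G1 X18.89 Y-4.39 E1.0702
G1 X20.08 Y-2.60 E1.1703
G1 X20.50 Y-0.50 E1.2700
G1 X20.10 Y1.50 E1.3650
G1 X6.00 Y1.50 E2.0215
G1 X6.00 Y17.00 E2.7433
G1 X16.50 Y17.00 E3.2322
G1 X16.50 Y21.00 E3.4185
G1 X0.00 Y21.00 E4.1868
G1 X0.00 Y0.00 E5.1646

At z = 12.04 mm: the cube is present — its section is the full 16.5×21 rectangle; the r=5.5 cylinder at (15, -0.5) contributes a regular 16-gon of circumradius 5.5; the cube at (11.5, -4) is absent (z outside [1.5, 9]); the 8×10 cube at (1.5, 7) contributes its full rectangle; Merging all regions: the regions partially overlap (shared area 107.70 mm²), so overlapping operands fuse into one piece — 1 connected region; the 15×15.5 cube at (6, 1.5) contributes its full rectangle; After the difference (first − rest): starting from that combined region, the 15×15.5 cube at (6, 1.5) partially overlaps it — only the 170.27 mm² overlap (of its 232.50 mm²) is removed, clipping the outline — 1 connected region. The outline is a single polygon with 17 vertices. Extrusion per mm of travel: 0.4 × 0.28 / (π × 0.875²) = 0.046564. Accumulating E over each segment gives final E = 5.1646.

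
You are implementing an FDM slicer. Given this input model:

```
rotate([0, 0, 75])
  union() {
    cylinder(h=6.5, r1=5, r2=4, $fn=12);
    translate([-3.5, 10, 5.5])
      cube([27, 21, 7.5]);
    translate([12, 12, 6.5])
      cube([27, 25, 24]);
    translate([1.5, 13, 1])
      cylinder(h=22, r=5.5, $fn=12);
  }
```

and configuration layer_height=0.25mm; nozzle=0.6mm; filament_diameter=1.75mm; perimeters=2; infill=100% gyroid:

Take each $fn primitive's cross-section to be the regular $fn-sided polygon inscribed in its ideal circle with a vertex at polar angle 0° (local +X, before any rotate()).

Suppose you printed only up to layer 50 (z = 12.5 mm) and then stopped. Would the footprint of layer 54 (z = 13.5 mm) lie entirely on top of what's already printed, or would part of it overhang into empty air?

Compare the two slices. At z = 12.5: the cone is absent (z outside [0, 6.5]); the 27×21 cube at (-3.5, 10) contributes its full rectangle (area 567.00 mm²); the cube at (12, 12) is present — its section is the full 27×25 rectangle (area 675.00 mm²); the r=5.5 cylinder at (1.5, 13) gives a regular 12-gon of circumradius 5.5 (constant along its height) (area = (12/2)·5.500²·sin(360°/12) = 90.75 mm²); Taking the union: the regions partially overlap — summed areas 1332.75 mm² minus the doubly-counted overlap 293.48 mm² gives 1039.27 mm² — area = 1039.27 mm²; (whole slice rotated 75° about Z — lengths, areas and connectivity unchanged). At z = 13.5: the cone is absent (z outside [0, 6.5]); the cube at (-3.5, 10) is absent (z outside [5.5, 13]); the cube at (12, 12) (footprint 27×25) is included at this height (area 675.00 mm²); the r=5.5 cylinder at (1.5, 13) contributes a regular 12-gon of circumradius 5.5 (area = (12/2)·5.500²·sin(360°/12) = 90.75 mm²); Merging all regions: the 2 present regions are separate (no shared area or edge), so areas and boundary lengths simply add and each stays a separate island — area = 765.75 mm²; (rotated 75° about Z; rotation is an isometry so areas/perimeters/island counts are preserved). Checking containment: the cross-section at z = 13.5 is a subset of the cross-section at z = 12.5.

entirely on top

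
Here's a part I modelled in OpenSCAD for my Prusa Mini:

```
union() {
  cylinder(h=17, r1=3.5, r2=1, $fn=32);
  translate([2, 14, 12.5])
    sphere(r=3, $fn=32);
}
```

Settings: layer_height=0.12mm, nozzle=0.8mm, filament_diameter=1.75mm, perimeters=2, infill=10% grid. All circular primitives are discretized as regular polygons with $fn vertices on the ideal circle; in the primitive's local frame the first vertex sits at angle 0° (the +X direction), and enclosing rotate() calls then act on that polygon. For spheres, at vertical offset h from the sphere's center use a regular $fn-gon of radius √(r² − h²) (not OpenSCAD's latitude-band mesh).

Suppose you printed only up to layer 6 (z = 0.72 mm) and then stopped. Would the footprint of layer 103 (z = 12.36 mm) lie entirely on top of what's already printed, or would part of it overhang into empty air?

Compare the two slices. At z = 0.72: the cone (r1=3.5→r2=1) has section circumradius 3.394 here — a regular 32-gon (area = (32/2)·3.394²·sin(360°/32) = 35.96 mm²); the sphere at (2, 14) is not intersected at this z (|z−center|=11.780 > r=3); Combining (union): only the cone is present, so the union is just that shape — area = 35.96 mm². At z = 12.36: the cone (r1=3.5→r2=1) has section circumradius 1.682 here — a regular 32-gon (area = (32/2)·1.682²·sin(360°/32) = 8.83 mm²); the sphere at (2, 14): section is a regular 32-gon, circumradius = √(r²−h²) = √(3²−0.14²) = 2.997 (area = (32/2)·2.997²·sin(360°/32) = 28.03 mm²); Combining (union): the 2 present regions are separate (no shared area or edge), so areas and boundary lengths simply add and each stays a separate island — area = 36.87 mm². Checking containment: at z = 12.36 the cross-section extends beyond the z = 0.72 cross-section by about 28.03 mm².

part overhangs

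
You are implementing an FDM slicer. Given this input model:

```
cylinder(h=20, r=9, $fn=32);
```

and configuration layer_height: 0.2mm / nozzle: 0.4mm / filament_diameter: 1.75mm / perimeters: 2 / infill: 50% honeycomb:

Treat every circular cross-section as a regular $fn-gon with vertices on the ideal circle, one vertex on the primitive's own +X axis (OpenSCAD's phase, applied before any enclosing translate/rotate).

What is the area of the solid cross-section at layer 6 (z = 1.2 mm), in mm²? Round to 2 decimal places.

252.84 mm²

At z = 1.2 mm: the r=9 cylinder gives a regular 32-gon of circumradius 9 (constant along its height) (area = (32/2)·9.000²·sin(360°/32) = 252.84 mm²). Overall, the cross-section is a single solid region. Net area = 252.84 mm².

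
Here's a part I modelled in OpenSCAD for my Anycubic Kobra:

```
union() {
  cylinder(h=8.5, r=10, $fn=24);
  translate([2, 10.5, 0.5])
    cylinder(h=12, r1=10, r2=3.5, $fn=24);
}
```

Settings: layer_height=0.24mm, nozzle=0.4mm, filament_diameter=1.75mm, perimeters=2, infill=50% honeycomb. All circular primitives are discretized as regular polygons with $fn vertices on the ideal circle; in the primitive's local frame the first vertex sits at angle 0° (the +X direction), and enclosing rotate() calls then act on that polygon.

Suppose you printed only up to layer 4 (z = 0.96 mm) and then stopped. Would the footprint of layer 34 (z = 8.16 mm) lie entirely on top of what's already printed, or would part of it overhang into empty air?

Compare the two slices. At z = 0.96: the cylinder: section is a regular 24-gon, circumradius r=10 (area = (24/2)·10.000²·sin(360°/24) = 310.58 mm²); the cone at (2, 10.5) (r1=10→r2=3.5) has section circumradius 9.751 here — a regular 24-gon (area = (24/2)·9.751²·sin(360°/24) = 295.30 mm²); Taking the union: the regions partially overlap — summed areas 605.88 mm² minus the doubly-counted overlap 103.86 mm² gives 502.02 mm² — area = 502.02 mm². At z = 8.16: the cylinder: section is a regular 24-gon, circumradius r=10 (area = (24/2)·10.000²·sin(360°/24) = 310.58 mm²); the cone at (2, 10.5) (r1=10→r2=3.5) has section circumradius 5.851 here — a regular 24-gon (area = (24/2)·5.851²·sin(360°/24) = 106.32 mm²); Combining (union): the regions partially overlap — summed areas 416.90 mm² minus the doubly-counted overlap 38.35 mm² gives 378.55 mm² — area = 378.55 mm². Checking containment: the cross-section at z = 8.16 is a subset of the cross-section at z = 0.96.

entirely on top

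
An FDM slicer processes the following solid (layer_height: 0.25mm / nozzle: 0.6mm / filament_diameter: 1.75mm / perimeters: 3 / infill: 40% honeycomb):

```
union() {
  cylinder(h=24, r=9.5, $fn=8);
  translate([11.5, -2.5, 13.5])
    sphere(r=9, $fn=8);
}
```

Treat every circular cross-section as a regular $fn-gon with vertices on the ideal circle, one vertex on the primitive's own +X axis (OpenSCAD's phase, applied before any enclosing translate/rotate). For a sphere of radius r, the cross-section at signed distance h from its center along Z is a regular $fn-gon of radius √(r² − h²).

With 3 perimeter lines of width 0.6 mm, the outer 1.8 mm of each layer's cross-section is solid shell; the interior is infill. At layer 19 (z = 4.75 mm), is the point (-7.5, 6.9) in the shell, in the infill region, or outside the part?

outside

At z = 4.75 mm: the r=9.5 cylinder contributes a regular 8-gon of circumradius 9.5; the r=9 sphere at (11.5, -2.5) contributes a regular 8-gon of circumradius √(9²−8.75²) = 2.107; Merging all regions: the 2 present regions are separate (no shared area or edge), so areas and boundary lengths simply add and each stays a separate island — 2 connected regions. Overall, the cross-section has 2 separate islands. The nearest boundary edge runs (-9.50, 0.00)→(-6.72, 6.72); distance from the point to it = 0.79 mm. The point is not inside any of the regions above, so it lies outside the cross-section (0.79 mm from the nearest boundary).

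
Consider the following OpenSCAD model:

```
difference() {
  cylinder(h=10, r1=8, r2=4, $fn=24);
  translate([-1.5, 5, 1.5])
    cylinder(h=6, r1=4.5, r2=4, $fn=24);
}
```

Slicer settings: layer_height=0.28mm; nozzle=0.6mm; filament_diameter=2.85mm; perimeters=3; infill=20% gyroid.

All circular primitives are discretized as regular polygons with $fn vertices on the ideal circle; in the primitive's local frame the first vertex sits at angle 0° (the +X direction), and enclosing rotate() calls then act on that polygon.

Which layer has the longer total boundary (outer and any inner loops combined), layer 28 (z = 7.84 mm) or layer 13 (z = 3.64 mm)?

Layer 28 (z = 7.84): the cone: at t=0.784 of its height the radius interpolates to r₁+(r₂−r₁)t = 4.864, giving a regular 24-gon of that circumradius (perimeter = 2·24·4.864·sin(180°/24) = 30.47 mm); the cone at (-1.5, 5) is not intersected at this z (z outside [1.5, 7.5]); After the difference (first − rest): none of the subtracted shapes is present at this height, so the cone is unchanged — boundary = 30.47 mm. So its perimeter = 30.47 mm. Layer 13 (z = 3.64): the cone: at t=0.364 of its height the radius interpolates to r₁+(r₂−r₁)t = 6.544, giving a regular 24-gon of that circumradius (perimeter = 2·24·6.544·sin(180°/24) = 41.00 mm); the cone at (-1.5, 5) (r1=4.5→r2=4) has section circumradius 4.322 here — a regular 24-gon (perimeter = 2·24·4.322·sin(180°/24) = 27.08 mm); After the difference (first − rest): starting from the cone, the cone at (-1.5, 5) partially overlaps it — only the 35.66 mm² overlap (of its 58.01 mm²) is removed, clipping the outline — boundary = 44.51 mm. So its perimeter = 44.51 mm. Layer 13 is larger (44.51 vs 30.47 mm).

layer 13 (z = 3.64 mm)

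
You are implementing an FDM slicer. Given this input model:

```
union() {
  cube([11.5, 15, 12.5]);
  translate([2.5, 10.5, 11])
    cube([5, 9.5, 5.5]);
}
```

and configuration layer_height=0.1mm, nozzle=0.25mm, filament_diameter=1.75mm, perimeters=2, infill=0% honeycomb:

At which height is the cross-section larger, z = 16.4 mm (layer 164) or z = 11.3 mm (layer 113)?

layer 113 (z = 11.3 mm)

Layer 164 (z = 16.4): the cube is absent (z outside [0, 12.5]); the 5×9.5 cube at (2.5, 10.5) contributes its full rectangle (area 47.50 mm²); Combining (union): only the 5×9.5 cube at (2.5, 10.5) is present, so the union is just that shape — area = 47.50 mm². So its area = 47.50 mm². Layer 113 (z = 11.3): the 11.5×15 cube contributes its full rectangle (area 172.50 mm²); the cube at (2.5, 10.5) (footprint 5×9.5) is included at this height (area 47.50 mm²); Combining (union): the regions partially overlap — summed areas 220.00 mm² minus the doubly-counted overlap 22.50 mm² gives 197.50 mm² — area = 197.50 mm². So its area = 197.50 mm². Layer 113 is larger (197.50 vs 47.50 mm²).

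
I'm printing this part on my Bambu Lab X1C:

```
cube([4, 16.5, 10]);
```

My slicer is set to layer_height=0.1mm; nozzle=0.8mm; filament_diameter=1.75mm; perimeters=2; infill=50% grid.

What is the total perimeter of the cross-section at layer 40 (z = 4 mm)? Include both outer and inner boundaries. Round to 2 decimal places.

At z = 4 mm: the 4×16.5 cube contributes its full rectangle (perimeter 41.00 mm). Overall, the cross-section is a single solid region. Total boundary length (outer) = 41.00 mm.

41.00 mm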